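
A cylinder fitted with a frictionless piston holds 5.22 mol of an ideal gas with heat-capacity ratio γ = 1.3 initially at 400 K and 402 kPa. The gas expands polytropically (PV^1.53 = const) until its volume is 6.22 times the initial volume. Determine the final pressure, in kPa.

V₁ = nRT₁/P₁ = 5.22×8.314×400/402 = 43.2 L.
Polytropic n=1.53: T₂ = T₁(V₁/V₂)^(n−1) = 400×(0.161)^0.53 = 152 K; P₂ = P₁(V₁/V₂)^n = 24.5 kPa.

24.5 kPa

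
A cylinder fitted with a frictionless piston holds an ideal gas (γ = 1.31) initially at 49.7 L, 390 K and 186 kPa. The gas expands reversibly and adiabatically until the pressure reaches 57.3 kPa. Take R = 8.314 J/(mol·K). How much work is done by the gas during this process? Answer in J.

n = P₁V₁/(RT₁) = 186×49.7/(8.314×390) = 2.85 mol.
Adiabatic: T₂/T₁ = (P₂/P₁)^((γ−1)/γ) ⇒ T₂ = 390×(0.308)^0.237 = 295 K; V₂ = 122 L.
ΔU = nCvΔT = 2.85×26.8×(295−390) = -7250 J.
Q = 0 for an adiabatic process, so W = −ΔU = 7250 J.

7250 J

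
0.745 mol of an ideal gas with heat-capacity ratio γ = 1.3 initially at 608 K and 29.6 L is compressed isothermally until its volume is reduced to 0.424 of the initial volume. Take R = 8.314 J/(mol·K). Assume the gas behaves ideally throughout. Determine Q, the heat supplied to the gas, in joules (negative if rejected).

P₁ = nRT₁/V₁ = 0.745×8.314×608/29.6 = 127 kPa.
Isothermal: T stays 608 K; PV = const ⇒ V₂ = 12.6 L, P₂ = 300 kPa.
ΔU = 0 (ideal gas, T constant).
W = nRT ln(V₂/V₁) = 0.745×8.314×608×ln(0.424) = -3230 J.
Q = ΔU + W = -3230 J.

-3230 J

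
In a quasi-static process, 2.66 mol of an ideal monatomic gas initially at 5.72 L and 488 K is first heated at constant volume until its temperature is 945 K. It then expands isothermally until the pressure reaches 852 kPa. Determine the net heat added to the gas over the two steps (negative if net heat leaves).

P₁ = nRT₁/V₁ = 2.66×8.314×488/5.72 = 1890 kPa.
Step 1 — Isochoric: V stays 5.72 L; P/T = const ⇒ T₂ = 945 K, P₂ = 3650 kPa.
W = 0 (no volume change).
ΔU = nCvΔT = 2.66×12.5×(945−488) = 15200 J.
Q = ΔU = 15200 J.
State after step 1: P = 3650 kPa, V = 5.72 L, T = 945 K.
Step 2 — Isothermal: T stays 945 K; PV = const ⇒ V₂ = 24.5 L, P₂ = 852 kPa.
ΔU = 0 (ideal gas, T constant).
W = nRT ln(V₂/V₁) = 2.66×8.314×945×ln(4.29) = 30400 J.
Q = ΔU + W = 30400 J.
Net over both steps: W = 30400 J, Q = 45600 J, ΔU = 15200 J.

45600 J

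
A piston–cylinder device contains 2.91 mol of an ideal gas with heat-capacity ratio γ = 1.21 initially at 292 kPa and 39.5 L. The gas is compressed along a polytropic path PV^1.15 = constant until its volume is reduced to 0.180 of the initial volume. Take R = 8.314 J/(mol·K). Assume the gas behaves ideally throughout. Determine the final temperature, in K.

617 K

T₁ = P₁V₁/(nR) = 292×39.5/(2.91×8.314) = 477 K.
Polytropic n=1.15: T₂ = T₁(V₁/V₂)^(n−1) = 477×(5.56)^0.15 = 617 K; P₂ = P₁(V₁/V₂)^n = 2100 kPa.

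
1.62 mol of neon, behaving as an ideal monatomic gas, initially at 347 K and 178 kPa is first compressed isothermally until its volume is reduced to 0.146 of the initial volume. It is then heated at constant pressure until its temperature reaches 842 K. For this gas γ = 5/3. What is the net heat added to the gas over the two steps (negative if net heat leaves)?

7670 J

V₁ = nRT₁/P₁ = 1.62×8.314×347/178 = 26.3 L.
Step 1 — Isothermal: T stays 347 K; PV = const ⇒ V₂ = 3.83 L, P₂ = 1220 kPa.
ΔU = 0 (ideal gas, T constant).
W = nRT ln(V₂/V₁) = 1.62×8.314×347×ln(0.146) = -8990 J.
Q = ΔU + W = -8990 J.
State after step 1: P = 1220 kPa, V = 3.83 L, T = 347 K.
Step 2 — Isobaric: P stays 1220 kPa; V/T = const ⇒ T₂ = 842 K, V₂ = 9.30 L.
W = PΔV = 1220×(9.30−3.83) kPa·L = 6670 J.
ΔU = nCvΔT = 1.62×12.5×(842−347) = 10000 J.
Q = ΔU + W = nCpΔT = 16700 J.
Net over both steps: W = -2330 J, Q = 7670 J, ΔU = 10000 J.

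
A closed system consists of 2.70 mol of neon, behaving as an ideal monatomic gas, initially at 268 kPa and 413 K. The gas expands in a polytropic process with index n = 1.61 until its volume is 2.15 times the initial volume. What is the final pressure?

V₁ = nRT₁/P₁ = 2.70×8.314×413/268 = 34.6 L.
Polytropic n=1.61: T₂ = T₁(V₁/V₂)^(n−1) = 413×(0.465)^0.61 = 259 K; P₂ = P₁(V₁/V₂)^n = 78.1 kPa.

78.1 kPa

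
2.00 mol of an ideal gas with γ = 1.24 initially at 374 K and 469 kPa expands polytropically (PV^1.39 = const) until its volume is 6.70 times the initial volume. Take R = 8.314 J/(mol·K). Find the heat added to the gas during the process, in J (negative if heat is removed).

-5220 J

V₁ = nRT₁/P₁ = 2.00×8.314×374/469 = 13.3 L.
Polytropic n=1.39: T₂ = T₁(V₁/V₂)^(n−1) = 374×(0.149)^0.39 = 178 K; P₂ = P₁(V₁/V₂)^n = 33.3 kPa.
W = (P₁V₁−P₂V₂)/(n−1) = (469×13.3−33.3×88.8)/0.39 = 8350 J.
ΔU = nCvΔT = 2.00×34.6×(178−374) = -13600 J.
Q = ΔU + W = -5220 J.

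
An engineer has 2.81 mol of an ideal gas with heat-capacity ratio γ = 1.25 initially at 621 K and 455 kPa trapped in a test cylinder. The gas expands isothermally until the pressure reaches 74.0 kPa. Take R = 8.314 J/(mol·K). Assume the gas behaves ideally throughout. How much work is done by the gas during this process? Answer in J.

V₁ = nRT₁/P₁ = 2.81×8.314×621/455 = 31.9 L.
Isothermal: T stays 621 K; PV = const ⇒ V₂ = 196 L, P₂ = 74.0 kPa.
W = nRT ln(V₂/V₁) = 2.81×8.314×621×ln(6.15) = 26300 J.

26300 J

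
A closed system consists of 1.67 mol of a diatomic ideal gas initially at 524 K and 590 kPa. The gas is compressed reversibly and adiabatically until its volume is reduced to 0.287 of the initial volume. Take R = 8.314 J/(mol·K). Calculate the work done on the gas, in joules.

V₁ = nRT₁/P₁ = 1.67×8.314×524/590 = 12.3 L.
Adiabatic: TV^(γ−1) = const ⇒ T₂ = 524×(3.48)^0.400 = 863 K; PV^γ = const ⇒ P₂ = 3390 kPa.
ΔU = nCvΔT = 1.67×20.8×(863−524) = 11800 J.
Q = 0 for an adiabatic process, so W = −ΔU = -11800 J.
Work done on the gas = −W_by = 11800 J.

11800 J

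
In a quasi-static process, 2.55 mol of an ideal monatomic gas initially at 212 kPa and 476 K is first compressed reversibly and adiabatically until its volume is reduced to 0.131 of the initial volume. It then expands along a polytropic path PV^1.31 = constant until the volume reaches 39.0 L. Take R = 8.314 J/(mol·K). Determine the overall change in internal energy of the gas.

18100 J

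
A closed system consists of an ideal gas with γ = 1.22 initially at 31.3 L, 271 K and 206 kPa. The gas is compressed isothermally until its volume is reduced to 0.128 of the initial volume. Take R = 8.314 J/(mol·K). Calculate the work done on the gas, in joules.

n = P₁V₁/(RT₁) = 206×31.3/(8.314×271) = 2.86 mol.
Isothermal: T stays 271 K; PV = const ⇒ V₂ = 4.01 L, P₂ = 1610 kPa.
W = nRT ln(V₂/V₁) = 2.86×8.314×271×ln(0.128) = -13300 J.
Work done on the gas = −W_by = 13300 J.

13300 J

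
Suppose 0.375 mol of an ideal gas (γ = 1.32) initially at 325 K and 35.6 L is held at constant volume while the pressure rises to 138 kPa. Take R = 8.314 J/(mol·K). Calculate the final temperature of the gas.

P₁ = nRT₁/V₁ = 0.375×8.314×325/35.6 = 28.5 kPa.
Isochoric: V stays 35.6 L; P/T = const ⇒ T₂ = 1580 K, P₂ = 138 kPa.

1580 K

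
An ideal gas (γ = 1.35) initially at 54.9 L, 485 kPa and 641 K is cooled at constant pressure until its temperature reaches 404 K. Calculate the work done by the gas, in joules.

n = P₁V₁/(RT₁) = 485×54.9/(8.314×641) = 5.00 mol.
Isobaric: P stays 485 kPa; V/T = const ⇒ T₂ = 404 K, V₂ = 34.6 L.
W = PΔV = 485×(34.6−54.9) kPa·L = -9840 J.

-9840 J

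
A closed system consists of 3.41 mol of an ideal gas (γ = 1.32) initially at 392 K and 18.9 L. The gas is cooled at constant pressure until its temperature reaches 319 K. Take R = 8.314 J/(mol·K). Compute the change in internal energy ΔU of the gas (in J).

-6470 J

P₁ = nRT₁/V₁ = 3.41×8.314×392/18.9 = 588 kPa.
Isobaric: P stays 588 kPa; V/T = const ⇒ T₂ = 319 K, V₂ = 15.4 L.
For an ideal gas ΔU = nCvΔT with Cv = R/(γ−1) = 26.0 J/(mol·K).
ΔU = 3.41×26.0×(319−392) = -6470 J.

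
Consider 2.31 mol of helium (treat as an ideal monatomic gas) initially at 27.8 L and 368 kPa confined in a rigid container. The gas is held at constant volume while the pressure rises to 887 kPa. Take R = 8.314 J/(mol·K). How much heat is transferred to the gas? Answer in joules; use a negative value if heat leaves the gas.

21600 J

T₁ = P₁V₁/(nR) = 368×27.8/(2.31×8.314) = 533 K.
Isochoric: V stays 27.8 L; P/T = const ⇒ T₂ = 1280 K, P₂ = 887 kPa.
W = 0 (no volume change).
ΔU = nCvΔT = 2.31×12.5×(1280−533) = 21600 J.
Q = ΔU = 21600 J.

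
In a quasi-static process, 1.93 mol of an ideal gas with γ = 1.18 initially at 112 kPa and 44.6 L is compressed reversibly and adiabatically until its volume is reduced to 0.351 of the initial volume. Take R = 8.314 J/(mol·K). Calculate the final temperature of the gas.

376 K

T₁ = P₁V₁/(nR) = 112×44.6/(1.93×8.314) = 311 K.
Adiabatic: TV^(γ−1) = const ⇒ T₂ = 311×(2.85)^0.180 = 376 K; PV^γ = const ⇒ P₂ = 385 kPa.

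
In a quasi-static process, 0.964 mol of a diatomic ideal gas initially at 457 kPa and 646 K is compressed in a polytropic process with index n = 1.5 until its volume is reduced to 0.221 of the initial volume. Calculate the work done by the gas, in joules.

-11700 J

V₁ = nRT₁/P₁ = 0.964×8.314×646/457 = 11.3 L.
Polytropic n=1.5: T₂ = T₁(V₁/V₂)^(n−1) = 646×(4.52)^0.50 = 1370 K; P₂ = P₁(V₁/V₂)^n = 4400 kPa.
W = (P₁V₁−P₂V₂)/(n−1) = (457×11.3−4400×2.50)/0.50 = -11700 J.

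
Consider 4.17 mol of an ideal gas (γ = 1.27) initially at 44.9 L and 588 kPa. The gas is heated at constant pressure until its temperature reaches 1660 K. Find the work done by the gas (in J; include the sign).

T₁ = P₁V₁/(nR) = 588×44.9/(4.17×8.314) = 762 K.
Isobaric: P stays 588 kPa; V/T = const ⇒ T₂ = 1660 K, V₂ = 97.9 L.
W = PΔV = 588×(97.9−44.9) kPa·L = 31100 J.

31100 J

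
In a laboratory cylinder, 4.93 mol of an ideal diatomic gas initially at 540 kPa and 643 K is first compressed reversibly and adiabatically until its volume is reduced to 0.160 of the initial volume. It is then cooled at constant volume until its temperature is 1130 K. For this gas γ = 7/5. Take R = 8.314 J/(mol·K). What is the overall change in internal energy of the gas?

V₁ = nRT₁/P₁ = 4.93×8.314×643/540 = 48.8 L.
Step 1 — Adiabatic: TV^(γ−1) = const ⇒ T₂ = 643×(6.25)^0.400 = 1340 K; PV^γ = const ⇒ P₂ = 7020 kPa.
ΔU = nCvΔT = 4.93×20.8×(1340−643) = 71300 J.
Q = 0 for an adiabatic process, so W = −ΔU = -71300 J.
State after step 1: P = 7020 kPa, V = 7.81 L, T = 1340 K.
Step 2 — Isochoric: V stays 7.81 L; P/T = const ⇒ T₂ = 1130 K, P₂ = 5930 kPa.
W = 0 (no volume change).
ΔU = nCvΔT = 4.93×20.8×(1130−1340) = -21300 J.
Q = ΔU = -21300 J.
Net over both steps: W = -71300 J, Q = -21300 J, ΔU = 49900 J.

49900 J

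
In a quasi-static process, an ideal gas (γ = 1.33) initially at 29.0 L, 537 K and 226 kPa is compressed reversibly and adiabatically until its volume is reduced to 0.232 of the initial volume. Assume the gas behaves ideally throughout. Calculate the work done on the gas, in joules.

12300 J

n = P₁V₁/(RT₁) = 226×29.0/(8.314×537) = 1.47 mol.
Adiabatic: TV^(γ−1) = const ⇒ T₂ = 537×(4.31)^0.330 = 870 K; PV^γ = const ⇒ P₂ = 1580 kPa.
ΔU = nCvΔT = 1.47×25.2×(870−537) = 12300 J.
Q = 0 for an adiabatic process, so W = −ΔU = -12300 J.
Work done on the gas = −W_by = 12300 J.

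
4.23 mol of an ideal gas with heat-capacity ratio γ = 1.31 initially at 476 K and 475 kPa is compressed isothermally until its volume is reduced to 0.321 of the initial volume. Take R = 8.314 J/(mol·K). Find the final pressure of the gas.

V₁ = nRT₁/P₁ = 4.23×8.314×476/475 = 35.2 L.
Isothermal: T stays 476 K; PV = const ⇒ V₂ = 11.3 L, P₂ = 1480 kPa.

1480 kPa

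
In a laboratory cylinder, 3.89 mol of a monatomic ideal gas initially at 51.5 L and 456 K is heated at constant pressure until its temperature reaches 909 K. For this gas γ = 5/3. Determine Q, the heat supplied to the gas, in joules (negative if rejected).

P₁ = nRT₁/V₁ = 3.89×8.314×456/51.5 = 286 kPa.
Isobaric: P stays 286 kPa; V/T = const ⇒ T₂ = 909 K, V₂ = 103 L.
W = PΔV = 286×(103−51.5) kPa·L = 14700 J.
ΔU = nCvΔT = 3.89×12.5×(909−456) = 22000 J.
Q = ΔU + W = nCpΔT = 36600 J.

36600 J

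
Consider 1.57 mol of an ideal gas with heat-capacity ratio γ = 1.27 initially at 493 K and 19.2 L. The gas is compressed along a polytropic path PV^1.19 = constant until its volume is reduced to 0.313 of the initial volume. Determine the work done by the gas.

-8360 J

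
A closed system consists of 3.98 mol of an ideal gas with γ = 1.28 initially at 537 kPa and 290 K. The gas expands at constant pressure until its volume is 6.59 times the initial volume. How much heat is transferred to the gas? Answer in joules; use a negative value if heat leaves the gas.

245000 J

V₁ = nRT₁/P₁ = 3.98×8.314×290/537 = 17.9 L.
Isobaric: P stays 537 kPa; V/T = const ⇒ T₂ = 1910 K, V₂ = 118 L.
W = PΔV = 537×(118−17.9) kPa·L = 53600 J.
ΔU = nCvΔT = 3.98×29.7×(1910−290) = 192000 J.
Q = ΔU + W = nCpΔT = 245000 J.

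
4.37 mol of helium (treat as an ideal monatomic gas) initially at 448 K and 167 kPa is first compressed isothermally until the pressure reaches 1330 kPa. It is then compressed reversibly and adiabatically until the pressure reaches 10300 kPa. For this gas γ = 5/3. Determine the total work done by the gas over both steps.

-64700 J

V₁ = nRT₁/P₁ = 4.37×8.314×448/167 = 97.5 L.
Step 1 — Isothermal: T stays 448 K; PV = const ⇒ V₂ = 12.2 L, P₂ = 1330 kPa.
ΔU = 0 (ideal gas, T constant).
W = nRT ln(V₂/V₁) = 4.37×8.314×448×ln(0.126) = -33800 J.
Q = ΔU + W = -33800 J.
State after step 1: P = 1330 kPa, V = 12.2 L, T = 448 K.
Step 2 — Adiabatic: T₂/T₁ = (P₂/P₁)^((γ−1)/γ) ⇒ T₂ = 448×(7.74)^0.400 = 1020 K; V₂ = 3.58 L.
ΔU = nCvΔT = 4.37×12.5×(1020−448) = 31000 J.
Q = 0 for an adiabatic process, so W = −ΔU = -31000 J.
Net over both steps: W = -64700 J, Q = -33800 J, ΔU = 31000 J.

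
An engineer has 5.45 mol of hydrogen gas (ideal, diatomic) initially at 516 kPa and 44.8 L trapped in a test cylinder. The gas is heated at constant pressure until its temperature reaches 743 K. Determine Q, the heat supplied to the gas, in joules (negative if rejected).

T₁ = P₁V₁/(nR) = 516×44.8/(5.45×8.314) = 510 K.
Isobaric: P stays 516 kPa; V/T = const ⇒ T₂ = 743 K, V₂ = 65.2 L.
W = PΔV = 516×(65.2−44.8) kPa·L = 10500 J.
ΔU = nCvΔT = 5.45×20.8×(743−510) = 26400 J.
Q = ΔU + W = nCpΔT = 36900 J.

36900 J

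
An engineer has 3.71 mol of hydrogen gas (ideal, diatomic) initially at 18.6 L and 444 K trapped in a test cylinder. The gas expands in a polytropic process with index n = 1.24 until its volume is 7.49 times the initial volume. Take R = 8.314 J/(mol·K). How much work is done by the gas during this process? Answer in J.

21900 J

P₁ = nRT₁/V₁ = 3.71×8.314×444/18.6 = 736 kPa.
Polytropic n=1.24: T₂ = T₁(V₁/V₂)^(n−1) = 444×(0.134)^0.24 = 274 K; P₂ = P₁(V₁/V₂)^n = 60.6 kPa.
W = (P₁V₁−P₂V₂)/(n−1) = (736×18.6−60.6×139)/0.24 = 21900 J.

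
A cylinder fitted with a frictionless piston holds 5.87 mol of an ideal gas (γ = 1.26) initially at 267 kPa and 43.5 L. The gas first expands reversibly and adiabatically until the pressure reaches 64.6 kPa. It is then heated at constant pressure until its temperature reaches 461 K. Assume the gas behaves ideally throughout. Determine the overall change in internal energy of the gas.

41900 J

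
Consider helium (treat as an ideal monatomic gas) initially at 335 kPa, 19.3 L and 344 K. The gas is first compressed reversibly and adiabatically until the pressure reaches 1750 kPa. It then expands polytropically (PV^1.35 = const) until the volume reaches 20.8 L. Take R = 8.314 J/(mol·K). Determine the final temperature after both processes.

459 K

n = P₁V₁/(RT₁) = 335×19.3/(8.314×344) = 2.26 mol.
Step 1 — Adiabatic: T₂/T₁ = (P₂/P₁)^((γ−1)/γ) ⇒ T₂ = 344×(5.22)^0.400 = 666 K; V₂ = 7.16 L.
ΔU = nCvΔT = 2.26×12.5×(666−344) = 9090 J.
Q = 0 for an adiabatic process, so W = −ΔU = -9090 J.
State after step 1: P = 1750 kPa, V = 7.16 L, T = 666 K.
Step 2 — Polytropic n=1.35: T₂ = T₁(V₁/V₂)^(n−1) = 666×(0.344)^0.35 = 459 K; P₂ = P₁(V₁/V₂)^n = 415 kPa.
W = (P₁V₁−P₂V₂)/(n−1) = (1750×7.16−415×20.8)/0.35 = 11200 J.
ΔU = nCvΔT = 2.26×12.5×(459−666) = -5850 J.
Q = ΔU + W = 5300 J.
Net over both steps: W = 2060 J, Q = 5300 J, ΔU = 3240 J.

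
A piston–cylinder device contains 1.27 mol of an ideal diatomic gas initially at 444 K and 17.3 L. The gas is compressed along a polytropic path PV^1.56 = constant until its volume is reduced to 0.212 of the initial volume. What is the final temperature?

P₁ = nRT₁/V₁ = 1.27×8.314×444/17.3 = 271 kPa.
Polytropic n=1.56: T₂ = T₁(V₁/V₂)^(n−1) = 444×(4.72)^0.56 = 1060 K; P₂ = P₁(V₁/V₂)^n = 3050 kPa.

1060 K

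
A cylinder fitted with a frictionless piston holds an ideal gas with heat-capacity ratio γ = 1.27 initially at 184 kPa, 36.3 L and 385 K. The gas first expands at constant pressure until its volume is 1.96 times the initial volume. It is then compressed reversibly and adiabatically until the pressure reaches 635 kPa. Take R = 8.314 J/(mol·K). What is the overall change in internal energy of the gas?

38400 J

n = P₁V₁/(RT₁) = 184×36.3/(8.314×385) = 2.09 mol.
Step 1 — Isobaric: P stays 184 kPa; V/T = const ⇒ T₂ = 755 K, V₂ = 71.1 L.
W = PΔV = 184×(71.1−36.3) kPa·L = 6410 J.
ΔU = nCvΔT = 2.09×30.8×(755−385) = 23700 J.
Q = ΔU + W = nCpΔT = 30200 J.
State after step 1: P = 184 kPa, V = 71.1 L, T = 755 K.
Step 2 — Adiabatic: T₂/T₁ = (P₂/P₁)^((γ−1)/γ) ⇒ T₂ = 755×(3.45)^0.213 = 982 K; V₂ = 26.8 L.
ΔU = nCvΔT = 2.09×30.8×(982−755) = 14600 J.
Q = 0 for an adiabatic process, so W = −ΔU = -14600 J.
Net over both steps: W = -8200 J, Q = 30200 J, ΔU = 38400 J.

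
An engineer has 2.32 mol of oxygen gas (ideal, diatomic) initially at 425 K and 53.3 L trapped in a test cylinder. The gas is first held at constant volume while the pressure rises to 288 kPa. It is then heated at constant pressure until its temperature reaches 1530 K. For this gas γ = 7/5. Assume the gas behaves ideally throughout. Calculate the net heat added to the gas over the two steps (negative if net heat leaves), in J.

67400 J

P₁ = nRT₁/V₁ = 2.32×8.314×425/53.3 = 154 kPa.
Step 1 — Isochoric: V stays 53.3 L; P/T = const ⇒ T₂ = 796 K, P₂ = 288 kPa.
W = 0 (no volume change).
ΔU = nCvΔT = 2.32×20.8×(796−425) = 17900 J.
Q = ΔU = 17900 J.
State after step 1: P = 288 kPa, V = 53.3 L, T = 796 K.
Step 2 — Isobaric: P stays 288 kPa; V/T = const ⇒ T₂ = 1530 K, V₂ = 102 L.
W = PΔV = 288×(102−53.3) kPa·L = 14200 J.
ΔU = nCvΔT = 2.32×20.8×(1530−796) = 35400 J.
Q = ΔU + W = nCpΔT = 49600 J.
Net over both steps: W = 14200 J, Q = 67400 J, ΔU = 53300 J.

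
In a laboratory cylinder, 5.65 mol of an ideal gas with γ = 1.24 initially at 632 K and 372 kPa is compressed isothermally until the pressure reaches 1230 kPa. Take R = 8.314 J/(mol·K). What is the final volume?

24.1 L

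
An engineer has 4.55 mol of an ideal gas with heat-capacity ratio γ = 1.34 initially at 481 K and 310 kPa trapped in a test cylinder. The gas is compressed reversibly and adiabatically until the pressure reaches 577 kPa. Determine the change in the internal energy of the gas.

9140 J

V₁ = nRT₁/P₁ = 4.55×8.314×481/310 = 58.7 L.
Adiabatic: T₂/T₁ = (P₂/P₁)^((γ−1)/γ) ⇒ T₂ = 481×(1.86)^0.254 = 563 K; V₂ = 36.9 L.
For an ideal gas ΔU = nCvΔT with Cv = R/(γ−1) = 24.5 J/(mol·K).
ΔU = 4.55×24.5×(563−481) = 9140 J.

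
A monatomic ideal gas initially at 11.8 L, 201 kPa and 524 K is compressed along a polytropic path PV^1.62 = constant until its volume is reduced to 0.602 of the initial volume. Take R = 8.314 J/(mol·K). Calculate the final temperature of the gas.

Polytropic n=1.62: T₂ = T₁(V₁/V₂)^(n−1) = 524×(1.66)^0.62 = 718 K; P₂ = P₁(V₁/V₂)^n = 457 kPa.

718 K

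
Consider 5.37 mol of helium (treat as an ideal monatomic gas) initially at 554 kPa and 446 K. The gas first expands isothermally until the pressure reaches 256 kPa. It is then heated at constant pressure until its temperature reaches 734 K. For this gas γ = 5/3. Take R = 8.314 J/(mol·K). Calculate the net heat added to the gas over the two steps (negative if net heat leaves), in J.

V₁ = nRT₁/P₁ = 5.37×8.314×446/554 = 35.9 L.
Step 1 — Isothermal: T stays 446 K; PV = const ⇒ V₂ = 77.8 L, P₂ = 256 kPa.
ΔU = 0 (ideal gas, T constant).
W = nRT ln(V₂/V₁) = 5.37×8.314×446×ln(2.16) = 15400 J.
Q = ΔU + W = 15400 J.
State after step 1: P = 256 kPa, V = 77.8 L, T = 446 K.
Step 2 — Isobaric: P stays 256 kPa; V/T = const ⇒ T₂ = 734 K, V₂ = 128 L.
W = PΔV = 256×(128−77.8) kPa·L = 12900 J.
ΔU = nCvΔT = 5.37×12.5×(734−446) = 19300 J.
Q = ΔU + W = nCpΔT = 32100 J.
Net over both steps: W = 28200 J, Q = 47500 J, ΔU = 19300 J.

47500 J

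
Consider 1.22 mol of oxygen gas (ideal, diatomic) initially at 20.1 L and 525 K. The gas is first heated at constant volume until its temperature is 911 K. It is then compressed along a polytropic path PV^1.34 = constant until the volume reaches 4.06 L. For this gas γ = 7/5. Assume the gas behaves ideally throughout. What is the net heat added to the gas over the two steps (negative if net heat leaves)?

6840 J

P₁ = nRT₁/V₁ = 1.22×8.314×525/20.1 = 265 kPa.
Step 1 — Isochoric: V stays 20.1 L; P/T = const ⇒ T₂ = 911 K, P₂ = 460 kPa.
W = 0 (no volume change).
ΔU = nCvΔT = 1.22×20.8×(911−525) = 9790 J.
Q = ΔU = 9790 J.
State after step 1: P = 460 kPa, V = 20.1 L, T = 911 K.
Step 2 — Polytropic n=1.34: T₂ = T₁(V₁/V₂)^(n−1) = 911×(4.95)^0.34 = 1570 K; P₂ = P₁(V₁/V₂)^n = 3920 kPa.
W = (P₁V₁−P₂V₂)/(n−1) = (460×20.1−3920×4.06)/0.34 = -19600 J.
ΔU = nCvΔT = 1.22×20.8×(1570−911) = 16700 J.
Q = ΔU + W = -2950 J.
Net over both steps: W = -19600 J, Q = 6840 J, ΔU = 26500 J.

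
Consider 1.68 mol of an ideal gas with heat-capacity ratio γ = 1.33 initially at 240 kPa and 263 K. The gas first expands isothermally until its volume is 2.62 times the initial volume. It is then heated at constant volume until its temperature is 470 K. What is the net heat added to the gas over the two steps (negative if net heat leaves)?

V₁ = nRT₁/P₁ = 1.68×8.314×263/240 = 15.3 L.
Step 1 — Isothermal: T stays 263 K; PV = const ⇒ V₂ = 40.1 L, P₂ = 91.6 kPa.
ΔU = 0 (ideal gas, T constant).
W = nRT ln(V₂/V₁) = 1.68×8.314×263×ln(2.62) = 3540 J.
Q = ΔU + W = 3540 J.
State after step 1: P = 91.6 kPa, V = 40.1 L, T = 263 K.
Step 2 — Isochoric: V stays 40.1 L; P/T = const ⇒ T₂ = 470 K, P₂ = 164 kPa.
W = 0 (no volume change).
ΔU = nCvΔT = 1.68×25.2×(470−263) = 8760 J.
Q = ΔU = 8760 J.
Net over both steps: W = 3540 J, Q = 12300 J, ΔU = 8760 J.

12300 J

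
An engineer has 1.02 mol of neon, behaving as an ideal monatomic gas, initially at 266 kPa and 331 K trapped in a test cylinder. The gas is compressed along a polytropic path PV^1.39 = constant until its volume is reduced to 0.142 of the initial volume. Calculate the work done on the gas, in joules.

V₁ = nRT₁/P₁ = 1.02×8.314×331/266 = 10.6 L.
Polytropic n=1.39: T₂ = T₁(V₁/V₂)^(n−1) = 331×(7.04)^0.39 = 709 K; P₂ = P₁(V₁/V₂)^n = 4010 kPa.
W = (P₁V₁−P₂V₂)/(n−1) = (266×10.6−4010×1.50)/0.39 = -8210 J.
Work done on the gas = −W_by = 8210 J.

8210 J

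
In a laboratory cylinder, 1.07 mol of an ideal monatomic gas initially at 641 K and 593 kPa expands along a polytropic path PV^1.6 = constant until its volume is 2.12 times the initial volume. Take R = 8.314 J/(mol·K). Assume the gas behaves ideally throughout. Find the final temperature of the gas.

V₁ = nRT₁/P₁ = 1.07×8.314×641/593 = 9.62 L.
Polytropic n=1.6: T₂ = T₁(V₁/V₂)^(n−1) = 641×(0.472)^0.60 = 408 K; P₂ = P₁(V₁/V₂)^n = 178 kPa.

408 K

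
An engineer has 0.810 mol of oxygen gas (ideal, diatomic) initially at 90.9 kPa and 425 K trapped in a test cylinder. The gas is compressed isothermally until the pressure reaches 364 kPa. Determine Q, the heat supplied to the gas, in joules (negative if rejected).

V₁ = nRT₁/P₁ = 0.810×8.314×425/90.9 = 31.5 L.
Isothermal: T stays 425 K; PV = const ⇒ V₂ = 7.86 L, P₂ = 364 kPa.
ΔU = 0 (ideal gas, T constant).
W = nRT ln(V₂/V₁) = 0.810×8.314×425×ln(0.250) = -3970 J.
Q = ΔU + W = -3970 J.

-3970 J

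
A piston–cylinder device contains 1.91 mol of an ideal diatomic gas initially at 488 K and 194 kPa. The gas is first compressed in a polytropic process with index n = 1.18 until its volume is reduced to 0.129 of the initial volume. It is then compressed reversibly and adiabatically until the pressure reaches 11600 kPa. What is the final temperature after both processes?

V₁ = nRT₁/P₁ = 1.91×8.314×488/194 = 39.9 L.
Step 1 — Polytropic n=1.18: T₂ = T₁(V₁/V₂)^(n−1) = 488×(7.75)^0.18 = 706 K; P₂ = P₁(V₁/V₂)^n = 2170 kPa.
W = (P₁V₁−P₂V₂)/(n−1) = (194×39.9−2170×5.15)/0.18 = -19200 J.
ΔU = nCvΔT = 1.91×20.8×(706−488) = 8640 J.
Q = ΔU + W = -10600 J.
State after step 1: P = 2170 kPa, V = 5.15 L, T = 706 K.
Step 2 — Adiabatic: T₂/T₁ = (P₂/P₁)^((γ−1)/γ) ⇒ T₂ = 706×(5.34)^0.286 = 1140 K; V₂ = 1.56 L.
ΔU = nCvΔT = 1.91×20.8×(1140−706) = 17200 J.
Q = 0 for an adiabatic process, so W = −ΔU = -17200 J.
Net over both steps: W = -36400 J, Q = -10600 J, ΔU = 25800 J.

1140 K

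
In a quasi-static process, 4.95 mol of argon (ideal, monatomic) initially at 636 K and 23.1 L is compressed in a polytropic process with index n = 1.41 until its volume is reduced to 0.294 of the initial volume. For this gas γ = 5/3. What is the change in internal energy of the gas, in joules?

P₁ = nRT₁/V₁ = 4.95×8.314×636/23.1 = 1130 kPa.
Polytropic n=1.41: T₂ = T₁(V₁/V₂)^(n−1) = 636×(3.40)^0.41 = 1050 K; P₂ = P₁(V₁/V₂)^n = 6370 kPa.
For an ideal gas ΔU = nCvΔT with Cv = (3/2)R = 12.5 J/(mol·K).
ΔU = 4.95×12.5×(1050−636) = 25600 J.

25600 J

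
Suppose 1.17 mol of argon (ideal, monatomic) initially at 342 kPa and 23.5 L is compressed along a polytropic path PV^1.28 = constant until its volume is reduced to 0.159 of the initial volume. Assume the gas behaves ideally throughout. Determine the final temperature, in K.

T₁ = P₁V₁/(nR) = 342×23.5/(1.17×8.314) = 826 K.
Polytropic n=1.28: T₂ = T₁(V₁/V₂)^(n−1) = 826×(6.29)^0.28 = 1380 K; P₂ = P₁(V₁/V₂)^n = 3600 kPa.

1380 K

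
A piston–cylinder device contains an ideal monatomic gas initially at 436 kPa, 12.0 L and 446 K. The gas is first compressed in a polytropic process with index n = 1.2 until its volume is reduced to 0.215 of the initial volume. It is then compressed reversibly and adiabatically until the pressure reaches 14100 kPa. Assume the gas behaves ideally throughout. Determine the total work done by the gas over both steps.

-19200 J

n = P₁V₁/(RT₁) = 436×12.0/(8.314×446) = 1.41 mol.
Step 1 — Polytropic n=1.2: T₂ = T₁(V₁/V₂)^(n−1) = 446×(4.65)^0.20 = 607 K; P₂ = P₁(V₁/V₂)^n = 2760 kPa.
W = (P₁V₁−P₂V₂)/(n−1) = (436×12.0−2760×2.58)/0.20 = -9420 J.
ΔU = nCvΔT = 1.41×12.5×(607−446) = 2820 J.
Q = ΔU + W = -6590 J.
State after step 1: P = 2760 kPa, V = 2.58 L, T = 607 K.
Step 2 — Adiabatic: T₂/T₁ = (P₂/P₁)^((γ−1)/γ) ⇒ T₂ = 607×(5.11)^0.400 = 1160 K; V₂ = 0.969 L.
ΔU = nCvΔT = 1.41×12.5×(1160−607) = 9830 J.
Q = 0 for an adiabatic process, so W = −ΔU = -9830 J.
Net over both steps: W = -19200 J, Q = -6590 J, ΔU = 12700 J.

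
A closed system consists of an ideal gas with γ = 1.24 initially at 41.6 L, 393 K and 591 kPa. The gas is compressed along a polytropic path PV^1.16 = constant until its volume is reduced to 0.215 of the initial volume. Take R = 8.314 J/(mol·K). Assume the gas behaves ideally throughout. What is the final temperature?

503 K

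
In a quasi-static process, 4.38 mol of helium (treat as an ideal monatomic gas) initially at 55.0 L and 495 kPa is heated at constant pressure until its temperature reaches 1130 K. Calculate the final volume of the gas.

83.1 L

T₁ = P₁V₁/(nR) = 495×55.0/(4.38×8.314) = 748 K.
Isobaric: P stays 495 kPa; V/T = const ⇒ T₂ = 1130 K, V₂ = 83.1 L.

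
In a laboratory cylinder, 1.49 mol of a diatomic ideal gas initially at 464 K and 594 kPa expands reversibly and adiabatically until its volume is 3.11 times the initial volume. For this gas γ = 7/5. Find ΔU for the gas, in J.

-5240 J

V₁ = nRT₁/P₁ = 1.49×8.314×464/594 = 9.68 L.
Adiabatic: TV^(γ−1) = const ⇒ T₂ = 464×(0.322)^0.400 = 295 K; PV^γ = const ⇒ P₂ = 121 kPa.
For an ideal gas ΔU = nCvΔT with Cv = (5/2)R = 20.8 J/(mol·K).
ΔU = 1.49×20.8×(295−464) = -5240 J.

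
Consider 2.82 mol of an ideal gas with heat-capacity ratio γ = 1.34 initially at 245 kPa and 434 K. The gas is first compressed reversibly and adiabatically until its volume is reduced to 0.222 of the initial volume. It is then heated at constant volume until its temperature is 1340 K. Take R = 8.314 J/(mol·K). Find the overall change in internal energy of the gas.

V₁ = nRT₁/P₁ = 2.82×8.314×434/245 = 41.5 L.
Step 1 — Adiabatic: TV^(γ−1) = const ⇒ T₂ = 434×(4.50)^0.340 = 724 K; PV^γ = const ⇒ P₂ = 1840 kPa.
ΔU = nCvΔT = 2.82×24.5×(724−434) = 20000 J.
Q = 0 for an adiabatic process, so W = −ΔU = -20000 J.
State after step 1: P = 1840 kPa, V = 9.22 L, T = 724 K.
Step 2 — Isochoric: V stays 9.22 L; P/T = const ⇒ T₂ = 1340 K, P₂ = 3410 kPa.
W = 0 (no volume change).
ΔU = nCvΔT = 2.82×24.5×(1340−724) = 42500 J.
Q = ΔU = 42500 J.
Net over both steps: W = -20000 J, Q = 42500 J, ΔU = 62500 J.

62500 J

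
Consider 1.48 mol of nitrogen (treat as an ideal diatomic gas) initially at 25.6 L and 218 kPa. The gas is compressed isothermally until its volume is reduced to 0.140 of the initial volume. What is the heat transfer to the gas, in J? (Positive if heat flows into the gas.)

-11000 J

T₁ = P₁V₁/(nR) = 218×25.6/(1.48×8.314) = 454 K.
Isothermal: T stays 454 K; PV = const ⇒ V₂ = 3.58 L, P₂ = 1560 kPa.
ΔU = 0 (ideal gas, T constant).
W = nRT ln(V₂/V₁) = 1.48×8.314×454×ln(0.140) = -11000 J.
Q = ΔU + W = -11000 J.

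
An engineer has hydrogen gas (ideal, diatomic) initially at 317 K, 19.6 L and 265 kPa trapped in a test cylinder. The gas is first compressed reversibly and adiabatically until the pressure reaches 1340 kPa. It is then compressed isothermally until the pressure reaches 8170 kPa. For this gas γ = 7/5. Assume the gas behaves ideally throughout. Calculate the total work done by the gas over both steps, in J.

n = P₁V₁/(RT₁) = 265×19.6/(8.314×317) = 1.97 mol.
Step 1 — Adiabatic: T₂/T₁ = (P₂/P₁)^((γ−1)/γ) ⇒ T₂ = 317×(5.06)^0.286 = 504 K; V₂ = 6.16 L.
ΔU = nCvΔT = 1.97×20.8×(504−317) = 7650 J.
Q = 0 for an adiabatic process, so W = −ΔU = -7650 J.
State after step 1: P = 1340 kPa, V = 6.16 L, T = 504 K.
Step 2 — Isothermal: T stays 504 K; PV = const ⇒ V₂ = 1.01 L, P₂ = 8170 kPa.
ΔU = 0 (ideal gas, T constant).
W = nRT ln(V₂/V₁) = 1.97×8.314×504×ln(0.164) = -14900 J.
Q = ΔU + W = -14900 J.
Net over both steps: W = -22600 J, Q = -14900 J, ΔU = 7650 J.

-22600 J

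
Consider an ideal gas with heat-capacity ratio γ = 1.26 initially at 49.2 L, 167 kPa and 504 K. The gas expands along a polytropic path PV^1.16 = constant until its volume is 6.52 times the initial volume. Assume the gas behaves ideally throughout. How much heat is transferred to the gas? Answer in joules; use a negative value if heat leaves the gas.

n = P₁V₁/(RT₁) = 167×49.2/(8.314×504) = 1.96 mol.
Polytropic n=1.16: T₂ = T₁(V₁/V₂)^(n−1) = 504×(0.153)^0.16 = 373 K; P₂ = P₁(V₁/V₂)^n = 19.0 kPa.
W = (P₁V₁−P₂V₂)/(n−1) = (167×49.2−19.0×321)/0.16 = 13300 J.
ΔU = nCvΔT = 1.96×32.0×(373−504) = -8190 J.
Q = ΔU + W = 5120 J.

5120 J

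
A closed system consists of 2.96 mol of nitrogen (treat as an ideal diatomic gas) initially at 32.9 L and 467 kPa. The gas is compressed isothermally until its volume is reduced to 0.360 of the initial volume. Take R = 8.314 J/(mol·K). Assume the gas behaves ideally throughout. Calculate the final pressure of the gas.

T₁ = P₁V₁/(nR) = 467×32.9/(2.96×8.314) = 624 K.
Isothermal: T stays 624 K; PV = const ⇒ V₂ = 11.8 L, P₂ = 1300 kPa.

1300 kPa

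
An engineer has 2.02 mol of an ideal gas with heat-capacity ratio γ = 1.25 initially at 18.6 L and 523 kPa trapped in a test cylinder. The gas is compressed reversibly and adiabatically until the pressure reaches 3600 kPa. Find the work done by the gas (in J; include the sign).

-18300 J

T₁ = P₁V₁/(nR) = 523×18.6/(2.02×8.314) = 579 K.
Adiabatic: T₂/T₁ = (P₂/P₁)^((γ−1)/γ) ⇒ T₂ = 579×(6.88)^0.200 = 852 K; V₂ = 3.97 L.
ΔU = nCvΔT = 2.02×33.3×(852−579) = 18300 J.
Q = 0 for an adiabatic process, so W = −ΔU = -18300 J.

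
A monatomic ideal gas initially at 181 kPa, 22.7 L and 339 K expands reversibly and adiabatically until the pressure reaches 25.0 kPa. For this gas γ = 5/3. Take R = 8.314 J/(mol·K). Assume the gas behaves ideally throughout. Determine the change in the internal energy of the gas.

n = P₁V₁/(RT₁) = 181×22.7/(8.314×339) = 1.46 mol.
Adiabatic: T₂/T₁ = (P₂/P₁)^((γ−1)/γ) ⇒ T₂ = 339×(0.138)^0.400 = 154 K; V₂ = 74.5 L.
For an ideal gas ΔU = nCvΔT with Cv = (3/2)R = 12.5 J/(mol·K).
ΔU = 1.46×12.5×(154−339) = -3370 J.

-3370 J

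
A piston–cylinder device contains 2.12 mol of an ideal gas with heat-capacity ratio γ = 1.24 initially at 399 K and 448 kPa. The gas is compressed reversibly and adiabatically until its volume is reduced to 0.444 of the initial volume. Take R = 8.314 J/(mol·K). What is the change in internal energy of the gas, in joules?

6300 J

V₁ = nRT₁/P₁ = 2.12×8.314×399/448 = 15.7 L.
Adiabatic: TV^(γ−1) = const ⇒ T₂ = 399×(2.25)^0.240 = 485 K; PV^γ = const ⇒ P₂ = 1230 kPa.
For an ideal gas ΔU = nCvΔT with Cv = R/(γ−1) = 34.6 J/(mol·K).
ΔU = 2.12×34.6×(485−399) = 6300 J.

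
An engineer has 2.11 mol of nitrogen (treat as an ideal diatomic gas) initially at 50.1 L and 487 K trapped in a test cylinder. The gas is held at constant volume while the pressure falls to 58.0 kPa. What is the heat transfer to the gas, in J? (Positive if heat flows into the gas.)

P₁ = nRT₁/V₁ = 2.11×8.314×487/50.1 = 171 kPa.
Isochoric: V stays 50.1 L; P/T = const ⇒ T₂ = 166 K, P₂ = 58.0 kPa.
W = 0 (no volume change).
ΔU = nCvΔT = 2.11×20.8×(166−487) = -14100 J.
Q = ΔU = -14100 J.

-14100 J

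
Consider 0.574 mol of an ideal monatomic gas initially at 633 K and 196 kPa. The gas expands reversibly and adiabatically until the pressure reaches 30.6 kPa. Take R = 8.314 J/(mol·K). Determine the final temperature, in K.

301 K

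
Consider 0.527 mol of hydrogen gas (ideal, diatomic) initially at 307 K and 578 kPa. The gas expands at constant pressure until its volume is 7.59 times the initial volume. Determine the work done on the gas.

-8860 J

V₁ = nRT₁/P₁ = 0.527×8.314×307/578 = 2.33 L.
Isobaric: P stays 578 kPa; V/T = const ⇒ T₂ = 2330 K, V₂ = 17.7 L.
W = PΔV = 578×(17.7−2.33) kPa·L = 8860 J.
Work done on the gas = −W_by = -8860 J.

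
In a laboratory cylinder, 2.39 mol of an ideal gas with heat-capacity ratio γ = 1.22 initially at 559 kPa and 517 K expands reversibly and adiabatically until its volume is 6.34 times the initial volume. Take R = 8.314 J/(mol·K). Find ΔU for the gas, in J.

-15600 J

V₁ = nRT₁/P₁ = 2.39×8.314×517/559 = 18.4 L.
Adiabatic: TV^(γ−1) = const ⇒ T₂ = 517×(0.158)^0.220 = 344 K; PV^γ = const ⇒ P₂ = 58.7 kPa.
For an ideal gas ΔU = nCvΔT with Cv = R/(γ−1) = 37.8 J/(mol·K).
ΔU = 2.39×37.8×(344−517) = -15600 J.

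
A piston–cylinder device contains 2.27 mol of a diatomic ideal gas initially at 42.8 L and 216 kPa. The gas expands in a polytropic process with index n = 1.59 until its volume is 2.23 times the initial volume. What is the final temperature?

305 K

T₁ = P₁V₁/(nR) = 216×42.8/(2.27×8.314) = 490 K.
Polytropic n=1.59: T₂ = T₁(V₁/V₂)^(n−1) = 490×(0.448)^0.59 = 305 K; P₂ = P₁(V₁/V₂)^n = 60.3 kPa.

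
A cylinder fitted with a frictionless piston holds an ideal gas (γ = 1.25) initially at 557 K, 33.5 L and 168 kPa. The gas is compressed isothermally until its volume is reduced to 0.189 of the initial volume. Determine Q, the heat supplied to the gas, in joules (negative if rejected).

n = P₁V₁/(RT₁) = 168×33.5/(8.314×557) = 1.22 mol.
Isothermal: T stays 557 K; PV = const ⇒ V₂ = 6.33 L, P₂ = 889 kPa.
ΔU = 0 (ideal gas, T constant).
W = nRT ln(V₂/V₁) = 1.22×8.314×557×ln(0.189) = -9380 J.
Q = ΔU + W = -9380 J.

-9380 J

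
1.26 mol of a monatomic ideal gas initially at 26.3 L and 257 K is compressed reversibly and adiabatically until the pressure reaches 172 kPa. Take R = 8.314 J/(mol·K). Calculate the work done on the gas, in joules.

P₁ = nRT₁/V₁ = 1.26×8.314×257/26.3 = 102 kPa.
Adiabatic: T₂/T₁ = (P₂/P₁)^((γ−1)/γ) ⇒ T₂ = 257×(1.68)^0.400 = 316 K; V₂ = 19.3 L.
ΔU = nCvΔT = 1.26×12.5×(316−257) = 932 J.
Q = 0 for an adiabatic process, so W = −ΔU = -932 J.
Work done on the gas = −W_by = 932 J.

932 J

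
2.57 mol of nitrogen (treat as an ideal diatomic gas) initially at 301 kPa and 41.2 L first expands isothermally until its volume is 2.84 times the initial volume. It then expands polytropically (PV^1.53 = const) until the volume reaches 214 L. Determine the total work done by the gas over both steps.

19400 J

T₁ = P₁V₁/(nR) = 301×41.2/(2.57×8.314) = 580 K.
Step 1 — Isothermal: T stays 580 K; PV = const ⇒ V₂ = 117 L, P₂ = 106 kPa.
ΔU = 0 (ideal gas, T constant).
W = nRT ln(V₂/V₁) = 2.57×8.314×580×ln(2.84) = 12900 J.
Q = ΔU + W = 12900 J.
State after step 1: P = 106 kPa, V = 117 L, T = 580 K.
Step 2 — Polytropic n=1.53: T₂ = T₁(V₁/V₂)^(n−1) = 580×(0.547)^0.53 = 421 K; P₂ = P₁(V₁/V₂)^n = 42.1 kPa.
W = (P₁V₁−P₂V₂)/(n−1) = (106×117−42.1×214)/0.53 = 6410 J.
ΔU = nCvΔT = 2.57×20.8×(421−580) = -8490 J.
Q = ΔU + W = -2080 J.
Net over both steps: W = 19400 J, Q = 10900 J, ΔU = -8490 J.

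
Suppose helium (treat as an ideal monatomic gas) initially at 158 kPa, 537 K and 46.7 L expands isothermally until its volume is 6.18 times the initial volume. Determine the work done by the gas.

n = P₁V₁/(RT₁) = 158×46.7/(8.314×537) = 1.65 mol.
Isothermal: T stays 537 K; PV = const ⇒ V₂ = 289 L, P₂ = 25.6 kPa.
W = nRT ln(V₂/V₁) = 1.65×8.314×537×ln(6.18) = 13400 J.

13400 J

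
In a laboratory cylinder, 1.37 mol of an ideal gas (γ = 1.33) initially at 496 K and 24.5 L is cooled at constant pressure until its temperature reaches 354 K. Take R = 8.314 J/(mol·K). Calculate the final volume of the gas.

17.5 L

P₁ = nRT₁/V₁ = 1.37×8.314×496/24.5 = 231 kPa.
Isobaric: P stays 231 kPa; V/T = const ⇒ T₂ = 354 K, V₂ = 17.5 L.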